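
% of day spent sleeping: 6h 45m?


28.1%

Time: 405 minutes
Day: 1440 minutes
Percentage = (405/1440) × 100 ≈ 28.1%


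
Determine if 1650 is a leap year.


Rules: divisible by 4 AND (not by 100 OR by 400)
1650 ÷ 4 = 412 remainder 2 → not divisible by 4
Not divisible by 4 → not a leap year

No


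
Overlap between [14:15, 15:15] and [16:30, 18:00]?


Meeting A: 855-915 (in minutes from midnight)
Meeting B: 990-1080
Overlap start = max(855, 990) = 990
Overlap end = min(915, 1080) = 915
Overlap = max(0, 915 - 990) = 0 min

0 minutes


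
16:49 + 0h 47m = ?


17:36

Start: 1009 minutes from midnight
Add: 47 minutes
Total: 1056 minutes
Hours: 1056 ÷ 60 = 17 remainder 36


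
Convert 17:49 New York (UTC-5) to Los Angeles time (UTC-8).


Time difference = UTC-8 - UTC-5 = -3 hours
New hour = (17 -3) mod 24
= 14 mod 24 = 14
Minutes unchanged → 14:49

14:49


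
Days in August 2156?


Month: August (month 8)
August has 31 days

31 days


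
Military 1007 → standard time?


Hour: 10
10 < 12 → AM

10:07 AM


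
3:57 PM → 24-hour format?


Input: 3:57 PM
PM: 3 + 12 = 15

15:57


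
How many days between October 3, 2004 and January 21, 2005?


110 days

From October 3, 2004 to January 21, 2005
Rest of October 2004: 31 - 3 = 28
Full months: November 30, December 31
Days into January 2005: 21
Total = 28 + 30 + 31 + 21 = 110 days


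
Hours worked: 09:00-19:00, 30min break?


Total time = (19×60+0) - (9×60+0)
= 1140 - 540 = 600 min
Minus break: 600 - 30 = 570 min
= 9h 30m

9h 30m (570 minutes)


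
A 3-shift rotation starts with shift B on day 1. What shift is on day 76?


Shifts: A, B, C
Start: B (index 1)
Day 76: (1 + 76 - 1) mod 3
= 76 mod 3
= 1
Index 1 → shift B

Shift B


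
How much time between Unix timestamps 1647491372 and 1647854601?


Difference = 1647854601 - 1647491372 = 363229 seconds
In hours: 363229 / 3600 ≈ 100.9
In days: 363229 / 86400 ≈ 4.20

363229 seconds (100.9 hours / 4.20 days)


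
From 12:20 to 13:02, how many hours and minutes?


End time in minutes: 13×60 + 2 = 782
Start time in minutes: 12×60 + 20 = 740
Difference = 782 - 740 = 42 minutes
= 0 hours 42 minutes

0h 42m


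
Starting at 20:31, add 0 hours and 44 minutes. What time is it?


21:15

Start: 1231 minutes from midnight
Add: 44 minutes
Total: 1275 minutes
Hours: 1275 ÷ 60 = 21 remainder 15


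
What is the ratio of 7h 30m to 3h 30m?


15:7 (2.14)

Duration 1: 450 minutes
Duration 2: 210 minutes
Ratio = 450:210
GCD = 30
Simplified = 15:7
As a decimal: 15/7 ≈ 2.14


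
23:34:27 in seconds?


Hours: 23 × 3600 = 82800
Minutes: 34 × 60 = 2040
Seconds: 27
Total = 82800 + 2040 + 27 = 84867

84867 seconds


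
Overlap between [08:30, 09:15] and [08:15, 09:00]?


Meeting A: 510-555 (in minutes from midnight)
Meeting B: 495-540
Overlap start = max(510, 495) = 510
Overlap end = min(555, 540) = 540
Overlap = max(0, 540 - 510) = 30 min

30 minutes


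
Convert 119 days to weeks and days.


Weeks: 119 ÷ 7 = 17 remainder 0

17 weeks 0 days


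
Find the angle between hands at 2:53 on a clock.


128.5°

Hour hand = 2×30 + 53×0.5 = 86.5°
Minute hand = 53×6 = 318°
Difference = |86.5 - 318| = 231.5°
Since > 180°: 360 - 231.5 = 128.5°


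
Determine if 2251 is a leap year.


Rules: divisible by 4 AND (not by 100 OR by 400)
2251 ÷ 4 = 562 remainder 3 → not divisible by 4
Not divisible by 4 → not a leap year

No


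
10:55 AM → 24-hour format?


10:55

Input: 10:55 AM
AM hour stays: 10


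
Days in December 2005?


Month: December (month 12)
December has 31 days

31 days


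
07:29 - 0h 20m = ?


07:09

Start: 449 minutes from midnight
Subtract: 20 minutes
Remaining: 449 - 20 = 429
Hours: 7, Minutes: 9


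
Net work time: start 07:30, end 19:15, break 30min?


Total time = (19×60+15) - (7×60+30)
= 1155 - 450 = 705 min
Minus break: 705 - 30 = 675 min
= 11h 15m

11h 15m (675 minutes)


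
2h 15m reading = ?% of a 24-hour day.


Time: 135 minutes
Day: 1440 minutes
Percentage = (135/1440) × 100 ≈ 9.4%

9.4%


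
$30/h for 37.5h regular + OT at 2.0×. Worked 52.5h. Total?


$2025.00

Regular: 37.5h × $30 = $1125.00
Overtime: 52.5 - 37.5 = 15.0h
OT pay: 15.0h × $30 × 2.0 = $900.00
Total = $1125.00 + $900.00 = $2025.00


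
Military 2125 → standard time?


Hour: 21
21 - 12 = 9 → PM

9:25 PM


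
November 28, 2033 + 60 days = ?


January 27, 2034

Start: November 28, 2033
Add 60 days
November 28 → December 1: 30 - 28 + 1 = 3 days (60 - 3 = 57 left)
December 1 → January 1: 31 - 1 + 1 = 31 days (57 - 31 = 26 left)
January 1 + 26 = January 27, 2034


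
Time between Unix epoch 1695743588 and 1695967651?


Difference = 1695967651 - 1695743588 = 224063 seconds
In hours: 224063 / 3600 ≈ 62.2
In days: 224063 / 86400 ≈ 2.59

224063 seconds (62.2 hours / 2.59 days)


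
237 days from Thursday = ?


Wednesday

Start: Thursday (index 3)
(3 + 237) mod 7
= 240 mod 7
= 2
Index 2 → Wednesday


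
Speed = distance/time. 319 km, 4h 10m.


76.6 km/h

Distance: 319 km
Time: 4h 10m = 250 min = 250/60 = 25/6 hours
Speed = 319 ÷ (25/6) = 319 × 6 / 25 = 1914/25 ≈ 76.6 km/h


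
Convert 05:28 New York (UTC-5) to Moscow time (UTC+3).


Time difference = UTC+3 - UTC-5 = +8 hours
New hour = (5 + 8) mod 24
= 13 mod 24 = 13
Minutes unchanged → 13:28

13:28


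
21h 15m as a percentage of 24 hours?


0.8854 (88.54%)

Total minutes: 21×60 + 15 = 1275
Day = 24×60 = 1440 minutes
Fraction = 1275/1440 ≈ 0.8854
As a percentage: 1275/1440 × 100 ≈ 88.54%


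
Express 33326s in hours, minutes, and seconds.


9h 15m 26s

Hours: 33326 ÷ 3600 = 9 remainder 926
Minutes: 926 ÷ 60 = 15 remainder 26
Seconds: 26


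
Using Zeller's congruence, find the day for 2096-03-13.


Zeller's congruence:
q=13, m=3, k=96, j=20
h = (13 + ⌊13×4/5⌋ + 96 + ⌊96/4⌋ + ⌊20/4⌋ - 2×20) mod 7
= (13 + 10 + 96 + 24 + 5 - 40) mod 7
= 108 mod 7 = 3
h=3 → Tuesday

Tuesday


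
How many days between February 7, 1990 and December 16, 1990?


312 days

From February 7, 1990 to December 16, 1990
Rest of February 1990: 28 - 7 = 21
Full months: March 31, April 30, May 31, June 30, July 31, August 31, September 30, October 31, November 30
Days into December 1990: 16
Total = 21 + 31 + 30 + 31 + 30 + 31 + 31 + 30 + 31 + 30 + 16 = 312 days


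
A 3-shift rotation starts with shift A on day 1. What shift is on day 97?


Shift A

Shifts: A, B, C
Start: A (index 0)
Day 97: (0 + 97 - 1) mod 3
= 96 mod 3
= 0
Index 0 → shift A


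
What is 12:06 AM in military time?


Input: 12:06 AM
12 AM → 00 (midnight)

00:06


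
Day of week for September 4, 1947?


Zeller's congruence:
q=4, m=9, k=47, j=19
h = (4 + ⌊13×10/5⌋ + 47 + ⌊47/4⌋ + ⌊19/4⌋ - 2×19) mod 7
= (4 + 26 + 47 + 11 + 4 - 38) mod 7
= 54 mod 7 = 5
h=5 → Thursday

Thursday


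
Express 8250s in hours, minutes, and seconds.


Hours: 8250 ÷ 3600 = 2 remainder 1050
Minutes: 1050 ÷ 60 = 17 remainder 30
Seconds: 30

2h 17m 30s


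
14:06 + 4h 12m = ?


Start: 846 minutes from midnight
Add: 252 minutes
Total: 1098 minutes
Hours: 1098 ÷ 60 = 18 remainder 18

18:18


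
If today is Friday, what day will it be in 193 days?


Tuesday

Start: Friday (index 4)
(4 + 193) mod 7
= 197 mod 7
= 1
Index 1 → Tuesday


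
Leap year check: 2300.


Rules: divisible by 4 AND (not by 100 OR by 400)
2300 ÷ 4 = 575 exactly → divisible by 4
2300 ÷ 100 = 23 exactly → divisible by 100
2300 ÷ 400 = 5 remainder 300 → not divisible by 400
Divisible by 100 but not by 400 → not a leap year

No


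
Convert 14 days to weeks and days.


Weeks: 14 ÷ 7 = 2 remainder 0

2 weeks 0 days


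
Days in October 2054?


31 days

Month: October (month 10)
October has 31 days


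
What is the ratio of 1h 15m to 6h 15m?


1:5 (0.20)

Duration 1: 75 minutes
Duration 2: 375 minutes
Ratio = 75:375
GCD = 75
Simplified = 1:5
As a decimal: 1/5 = 0.20


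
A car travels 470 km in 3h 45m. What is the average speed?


125.3 km/h

Distance: 470 km
Time: 3h 45m = 225 min = 225/60 = 15/4 hours
Speed = 470 ÷ (15/4) = 470 × 4 / 15 = 1880/15 ≈ 125.3 km/h


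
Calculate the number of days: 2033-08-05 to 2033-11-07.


From August 5, 2033 to November 7, 2033
Rest of August 2033: 31 - 5 = 26
Full months: September 30, October 31
Days into November 2033: 7
Total = 26 + 30 + 31 + 7 = 94 days

94 days


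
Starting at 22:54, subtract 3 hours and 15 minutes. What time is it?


Start: 1374 minutes from midnight
Subtract: 195 minutes
Remaining: 1374 - 195 = 1179
Hours: 19, Minutes: 39

19:39


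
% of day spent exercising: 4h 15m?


17.7%

Time: 255 minutes
Day: 1440 minutes
Percentage = (255/1440) × 100 ≈ 17.7%


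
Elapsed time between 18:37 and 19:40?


End time in minutes: 19×60 + 40 = 1180
Start time in minutes: 18×60 + 37 = 1117
Difference = 1180 - 1117 = 63 minutes
= 1 hours 3 minutes

1h 3m


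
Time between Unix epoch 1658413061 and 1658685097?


Difference = 1658685097 - 1658413061 = 272036 seconds
In hours: 272036 / 3600 ≈ 75.6
In days: 272036 / 86400 ≈ 3.15

272036 seconds (75.6 hours / 3.15 days)


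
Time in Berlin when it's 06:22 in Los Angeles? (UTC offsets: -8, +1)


Time difference = UTC+1 - UTC-8 = +9 hours
New hour = (6 + 9) mod 24
= 15 mod 24 = 15
Minutes unchanged → 15:22

15:22


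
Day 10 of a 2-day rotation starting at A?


Shift B

Shifts: A, B
Start: A (index 0)
Day 10: (0 + 10 - 1) mod 2
= 9 mod 2
= 1
Index 1 → shift B


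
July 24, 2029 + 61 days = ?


Start: July 24, 2029
Add 61 days
July 24 → August 1: 31 - 24 + 1 = 8 days (61 - 8 = 53 left)
August 1 → September 1: 31 - 1 + 1 = 31 days (53 - 31 = 22 left)
September 1 + 22 = September 23, 2029

September 23, 2029


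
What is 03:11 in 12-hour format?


Hour: 3
3 < 12 → AM

3:11 AM


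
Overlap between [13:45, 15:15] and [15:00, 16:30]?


15 minutes

Meeting A: 825-915 (in minutes from midnight)
Meeting B: 900-990
Overlap start = max(825, 900) = 900
Overlap end = min(915, 990) = 915
Overlap = max(0, 915 - 900) = 15 min


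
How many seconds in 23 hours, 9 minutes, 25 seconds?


Hours: 23 × 3600 = 82800
Minutes: 9 × 60 = 540
Seconds: 25
Total = 82800 + 540 + 25 = 83365

83365 seconds


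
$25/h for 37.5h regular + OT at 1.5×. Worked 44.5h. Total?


$1200.00

Regular: 37.5h × $25 = $937.50
Overtime: 44.5 - 37.5 = 7.0h
OT pay: 7.0h × $25 × 1.5 = $262.50
Total = $937.50 + $262.50 = $1200.00


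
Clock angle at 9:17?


Hour hand = 9×30 + 17×0.5 = 278.5°
Minute hand = 17×6 = 102°
Difference = |278.5 - 102| = 176.5°

176.5°


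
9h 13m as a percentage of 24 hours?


0.3840 (38.40%)

Total minutes: 9×60 + 13 = 553
Day = 24×60 = 1440 minutes
Fraction = 553/1440 ≈ 0.3840
As a percentage: 553/1440 × 100 ≈ 38.40%


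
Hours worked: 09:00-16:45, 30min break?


Total time = (16×60+45) - (9×60+0)
= 1005 - 540 = 465 min
Minus break: 465 - 30 = 435 min
= 7h 15m

7h 15m (435 minutes)


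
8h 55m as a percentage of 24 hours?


Total minutes: 8×60 + 55 = 535
Day = 24×60 = 1440 minutes
Fraction = 535/1440 ≈ 0.3715
As a percentage: 535/1440 × 100 ≈ 37.15%

0.3715 (37.15%)


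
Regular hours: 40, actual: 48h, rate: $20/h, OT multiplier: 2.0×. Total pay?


$1120.00

Regular: 40h × $20 = $800.00
Overtime: 48 - 40 = 8h
OT pay: 8h × $20 × 2.0 = $320.00
Total = $800.00 + $320.00 = $1120.00


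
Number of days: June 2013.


Month: June (month 6)
June has 30 days

30 days


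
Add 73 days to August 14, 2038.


October 26, 2038

Start: August 14, 2038
Add 73 days
August 14 → September 1: 31 - 14 + 1 = 18 days (73 - 18 = 55 left)
September 1 → October 1: 30 - 1 + 1 = 30 days (55 - 30 = 25 left)
October 1 + 25 = October 26, 2038


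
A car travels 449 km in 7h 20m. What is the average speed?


Distance: 449 km
Time: 7h 20m = 440 min = 440/60 = 22/3 hours
Speed = 449 ÷ (22/3) = 449 × 3 / 22 = 1347/22 ≈ 61.2 km/h

61.2 km/h


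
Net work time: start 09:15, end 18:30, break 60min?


Total time = (18×60+30) - (9×60+15)
= 1110 - 555 = 555 min
Minus break: 555 - 60 = 495 min
= 8h 15m

8h 15m (495 minutes)


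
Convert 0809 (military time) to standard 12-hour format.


8:09 AM

Hour: 8
8 < 12 → AM


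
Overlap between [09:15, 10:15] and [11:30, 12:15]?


0 minutes

Meeting A: 555-615 (in minutes from midnight)
Meeting B: 690-735
Overlap start = max(555, 690) = 690
Overlap end = min(615, 735) = 615
Overlap = max(0, 615 - 690) = 0 min


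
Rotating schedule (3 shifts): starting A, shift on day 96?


Shifts: A, B, C
Start: A (index 0)
Day 96: (0 + 96 - 1) mod 3
= 95 mod 3
= 2
Index 2 → shift C

Shift C


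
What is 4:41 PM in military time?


16:41

Input: 4:41 PM
PM: 4 + 12 = 16


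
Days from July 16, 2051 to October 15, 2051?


91 days

From July 16, 2051 to October 15, 2051
Rest of July 2051: 31 - 16 = 15
Full months: August 31, September 30
Days into October 2051: 15
Total = 15 + 31 + 30 + 15 = 91 days


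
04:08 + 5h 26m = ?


Start: 248 minutes from midnight
Add: 326 minutes
Total: 574 minutes
Hours: 574 ÷ 60 = 9 remainder 34

09:34


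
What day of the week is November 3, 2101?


Thursday

Zeller's congruence:
q=3, m=11, k=1, j=21
h = (3 + ⌊13×12/5⌋ + 1 + ⌊1/4⌋ + ⌊21/4⌋ - 2×21) mod 7
= (3 + 31 + 1 + 0 + 5 - 42) mod 7
= -2 mod 7 = 5
h=5 → Thursday


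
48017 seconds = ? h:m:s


13h 20m 17s

Hours: 48017 ÷ 3600 = 13 remainder 1217
Minutes: 1217 ÷ 60 = 20 remainder 17
Seconds: 17


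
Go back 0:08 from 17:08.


Start: 1028 minutes from midnight
Subtract: 8 minutes
Remaining: 1028 - 8 = 1020
Hours: 17, Minutes: 0

17:00


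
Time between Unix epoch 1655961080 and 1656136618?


175538 seconds (48.8 hours / 2.03 days)

Difference = 1656136618 - 1655961080 = 175538 seconds
In hours: 175538 / 3600 ≈ 48.8
In days: 175538 / 86400 ≈ 2.03


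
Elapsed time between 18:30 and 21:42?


3h 12m

End time in minutes: 21×60 + 42 = 1302
Start time in minutes: 18×60 + 30 = 1110
Difference = 1302 - 1110 = 192 minutes
= 3 hours 12 minutes


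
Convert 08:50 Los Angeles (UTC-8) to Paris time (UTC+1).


Time difference = UTC+1 - UTC-8 = +9 hours
New hour = (8 + 9) mod 24
= 17 mod 24 = 17
Minutes unchanged → 17:50

17:50


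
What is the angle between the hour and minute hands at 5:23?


23.5°

Hour hand = 5×30 + 23×0.5 = 161.5°
Minute hand = 23×6 = 138°
Difference = |161.5 - 138| = 23.5°


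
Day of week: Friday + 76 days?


Thursday

Start: Friday (index 4)
(4 + 76) mod 7
= 80 mod 7
= 3
Index 3 → Thursday


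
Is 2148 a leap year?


Yes

Rules: divisible by 4 AND (not by 100 OR by 400)
2148 ÷ 4 = 537 exactly → divisible by 4
2148 ÷ 100 = 21 remainder 48 → not divisible by 100
Divisible by 4 but not by 100 → leap year


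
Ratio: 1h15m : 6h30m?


Duration 1: 75 minutes
Duration 2: 390 minutes
Ratio = 75:390
GCD = 15
Simplified = 5:26
As a decimal: 5/26 ≈ 0.19

5:26 (0.19)


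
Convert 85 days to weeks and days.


12 weeks 1 days

Weeks: 85 ÷ 7 = 12 remainder 1


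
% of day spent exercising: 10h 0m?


41.7%

Time: 600 minutes
Day: 1440 minutes
Percentage = (600/1440) × 100 ≈ 41.7%


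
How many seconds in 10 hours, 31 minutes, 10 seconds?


37870 seconds

Hours: 10 × 3600 = 36000
Minutes: 31 × 60 = 1860
Seconds: 10
Total = 36000 + 1860 + 10 = 37870


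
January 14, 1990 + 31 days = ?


February 14, 1990

Start: January 14, 1990
Add 31 days
January 14 → February 1: 31 - 14 + 1 = 18 days (31 - 18 = 13 left)
February 1 + 13 = February 14, 1990


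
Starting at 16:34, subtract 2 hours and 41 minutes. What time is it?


Start: 994 minutes from midnight
Subtract: 161 minutes
Remaining: 994 - 161 = 833
Hours: 13, Minutes: 53

13:53


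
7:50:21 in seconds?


Hours: 7 × 3600 = 25200
Minutes: 50 × 60 = 3000
Seconds: 21
Total = 25200 + 3000 + 21 = 28221

28221 seconds


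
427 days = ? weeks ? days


61 weeks 0 days

Weeks: 427 ÷ 7 = 61 remainder 0


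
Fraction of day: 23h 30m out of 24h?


Total minutes: 23×60 + 30 = 1410
Day = 24×60 = 1440 minutes
Fraction = 1410/1440 ≈ 0.9792
As a percentage: 1410/1440 × 100 ≈ 97.92%

0.9792 (97.92%)


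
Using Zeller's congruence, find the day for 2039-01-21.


Friday

Zeller's congruence:
q=21, m=13, k=38, j=20
h = (21 + ⌊13×14/5⌋ + 38 + ⌊38/4⌋ + ⌊20/4⌋ - 2×20) mod 7
= (21 + 36 + 38 + 9 + 5 - 40) mod 7
= 69 mod 7 = 6
h=6 → Friday


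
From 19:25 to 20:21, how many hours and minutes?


0h 56m

End time in minutes: 20×60 + 21 = 1221
Start time in minutes: 19×60 + 25 = 1165
Difference = 1221 - 1165 = 56 minutes
= 0 hours 56 minutes


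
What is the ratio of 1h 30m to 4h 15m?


6:17 (0.35)

Duration 1: 90 minutes
Duration 2: 255 minutes
Ratio = 90:255
GCD = 15
Simplified = 6:17
As a decimal: 6/17 ≈ 0.35


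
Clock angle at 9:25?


132.5°

Hour hand = 9×30 + 25×0.5 = 282.5°
Minute hand = 25×6 = 150°
Difference = |282.5 - 150| = 132.5°


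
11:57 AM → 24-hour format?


Input: 11:57 AM
AM hour stays: 11

11:57


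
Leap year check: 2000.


Yes

Rules: divisible by 4 AND (not by 100 OR by 400)
2000 ÷ 4 = 500 exactly → divisible by 4
2000 ÷ 100 = 20 exactly → divisible by 100
2000 ÷ 400 = 5 exactly → divisible by 400
Divisible by 400 → leap year


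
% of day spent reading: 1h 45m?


Time: 105 minutes
Day: 1440 minutes
Percentage = (105/1440) × 100 ≈ 7.3%

7.3%


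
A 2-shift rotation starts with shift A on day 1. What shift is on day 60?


Shifts: A, B
Start: A (index 0)
Day 60: (0 + 60 - 1) mod 2
= 59 mod 2
= 1
Index 1 → shift B

Shift B


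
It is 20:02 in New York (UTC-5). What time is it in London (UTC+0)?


Time difference = UTC+0 - UTC-5 = +5 hours
New hour = (20 + 5) mod 24
= 25 mod 24 = 1
Minutes unchanged → 01:02; 25 ≥ 24 → next day

01:02 (next day)


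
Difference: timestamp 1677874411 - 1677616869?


257542 seconds (71.5 hours / 2.98 days)

Difference = 1677874411 - 1677616869 = 257542 seconds
In hours: 257542 / 3600 ≈ 71.5
In days: 257542 / 86400 ≈ 2.98


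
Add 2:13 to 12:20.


Start: 740 minutes from midnight
Add: 133 minutes
Total: 873 minutes
Hours: 873 ÷ 60 = 14 remainder 33

14:33


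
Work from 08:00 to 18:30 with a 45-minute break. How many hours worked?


9h 45m (585 minutes)

Total time = (18×60+30) - (8×60+0)
= 1110 - 480 = 630 min
Minus break: 630 - 45 = 585 min
= 9h 45m


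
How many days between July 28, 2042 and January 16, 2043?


172 days

From July 28, 2042 to January 16, 2043
Rest of July 2042: 31 - 28 = 3
Full months: August 31, September 30, October 31, November 30, December 31
Days into January 2043: 16
Total = 3 + 31 + 30 + 31 + 30 + 31 + 16 = 172 days


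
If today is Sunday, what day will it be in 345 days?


Tuesday

Start: Sunday (index 6)
(6 + 345) mod 7
= 351 mod 7
= 1
Index 1 → Tuesday


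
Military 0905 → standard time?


9:05 AM

Hour: 9
9 < 12 → AM


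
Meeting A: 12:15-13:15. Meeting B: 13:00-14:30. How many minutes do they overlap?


15 minutes

Meeting A: 735-795 (in minutes from midnight)
Meeting B: 780-870
Overlap start = max(735, 780) = 780
Overlap end = min(795, 870) = 795
Overlap = max(0, 795 - 780) = 15 min


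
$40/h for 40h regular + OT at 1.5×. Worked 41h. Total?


$1660.00

Regular: 40h × $40 = $1600.00
Overtime: 41 - 40 = 1h
OT pay: 1h × $40 × 1.5 = $60.00
Total = $1600.00 + $60.00 = $1660.00


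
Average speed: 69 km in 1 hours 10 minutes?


Distance: 69 km
Time: 1h 10m = 70 min = 70/60 = 7/6 hours
Speed = 69 ÷ (7/6) = 69 × 6 / 7 = 414/7 ≈ 59.1 km/h

59.1 km/h


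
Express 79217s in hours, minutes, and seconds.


22h 0m 17s

Hours: 79217 ÷ 3600 = 22 remainder 17
Minutes: 17 ÷ 60 = 0 remainder 17
Seconds: 17


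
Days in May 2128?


31 days

Month: May (month 5)
May has 31 days


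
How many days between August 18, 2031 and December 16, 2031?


From August 18, 2031 to December 16, 2031
Rest of August 2031: 31 - 18 = 13
Full months: September 30, October 31, November 30
Days into December 2031: 16
Total = 13 + 30 + 31 + 30 + 16 = 120 days

120 days


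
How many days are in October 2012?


31 days

Month: October (month 10)
October has 31 days


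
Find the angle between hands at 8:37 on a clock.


36.5°

Hour hand = 8×30 + 37×0.5 = 258.5°
Minute hand = 37×6 = 222°
Difference = |258.5 - 222| = 36.5°


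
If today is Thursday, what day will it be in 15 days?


Start: Thursday (index 3)
(3 + 15) mod 7
= 18 mod 7
= 4
Index 4 → Friday

Friday


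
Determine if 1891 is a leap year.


Rules: divisible by 4 AND (not by 100 OR by 400)
1891 ÷ 4 = 472 remainder 3 → not divisible by 4
Not divisible by 4 → not a leap year

No


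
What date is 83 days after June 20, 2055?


September 11, 2055

Start: June 20, 2055
Add 83 days
June 20 → July 1: 30 - 20 + 1 = 11 days (83 - 11 = 72 left)
July 1 → August 1: 31 - 1 + 1 = 31 days (72 - 31 = 41 left)
August 1 → September 1: 31 - 1 + 1 = 31 days (41 - 31 = 10 left)
September 1 + 10 = September 11, 2055


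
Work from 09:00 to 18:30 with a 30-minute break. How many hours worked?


Total time = (18×60+30) - (9×60+0)
= 1110 - 540 = 570 min
Minus break: 570 - 30 = 540 min
= 9h 0m

9h 0m (540 minutes)


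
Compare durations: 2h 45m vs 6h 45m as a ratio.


Duration 1: 165 minutes
Duration 2: 405 minutes
Ratio = 165:405
GCD = 15
Simplified = 11:27
As a decimal: 11/27 ≈ 0.41

11:27 (0.41)


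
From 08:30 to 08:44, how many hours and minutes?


0h 14m

End time in minutes: 8×60 + 44 = 524
Start time in minutes: 8×60 + 30 = 510
Difference = 524 - 510 = 14 minutes
= 0 hours 14 minutes


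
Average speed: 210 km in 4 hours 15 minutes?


Distance: 210 km
Time: 4h 15m = 255 min = 255/60 = 17/4 hours
Speed = 210 ÷ (17/4) = 210 × 4 / 17 = 840/17 ≈ 49.4 km/h

49.4 km/h


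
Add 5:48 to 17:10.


22:58

Start: 1030 minutes from midnight
Add: 348 minutes
Total: 1378 minutes
Hours: 1378 ÷ 60 = 22 remainder 58


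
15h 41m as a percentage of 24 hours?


0.6535 (65.35%)

Total minutes: 15×60 + 41 = 941
Day = 24×60 = 1440 minutes
Fraction = 941/1440 ≈ 0.6535
As a percentage: 941/1440 × 100 ≈ 65.35%


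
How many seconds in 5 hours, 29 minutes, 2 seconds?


Hours: 5 × 3600 = 18000
Minutes: 29 × 60 = 1740
Seconds: 2
Total = 18000 + 1740 + 2 = 19742

19742 seconds


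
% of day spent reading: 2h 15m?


Time: 135 minutes
Day: 1440 minutes
Percentage = (135/1440) × 100 ≈ 9.4%

9.4%


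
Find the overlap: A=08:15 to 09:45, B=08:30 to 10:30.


Meeting A: 495-585 (in minutes from midnight)
Meeting B: 510-630
Overlap start = max(495, 510) = 510
Overlap end = min(585, 630) = 585
Overlap = max(0, 585 - 510) = 75 min

75 minutes


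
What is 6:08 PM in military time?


18:08

Input: 6:08 PM
PM: 6 + 12 = 18


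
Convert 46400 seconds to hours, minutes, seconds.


Hours: 46400 ÷ 3600 = 12 remainder 3200
Minutes: 3200 ÷ 60 = 53 remainder 20
Seconds: 20

12h 53m 20s


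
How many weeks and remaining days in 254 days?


36 weeks 2 days

Weeks: 254 ÷ 7 = 36 remainder 2


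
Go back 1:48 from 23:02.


Start: 1382 minutes from midnight
Subtract: 108 minutes
Remaining: 1382 - 108 = 1274
Hours: 21, Minutes: 14

21:14


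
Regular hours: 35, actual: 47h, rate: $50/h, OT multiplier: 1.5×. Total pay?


$2650.00

Regular: 35h × $50 = $1750.00
Overtime: 47 - 35 = 12h
OT pay: 12h × $50 × 1.5 = $900.00
Total = $1750.00 + $900.00 = $2650.00


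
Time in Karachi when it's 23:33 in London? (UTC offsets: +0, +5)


Time difference = UTC+5 - UTC+0 = +5 hours
New hour = (23 + 5) mod 24
= 28 mod 24 = 4
Minutes unchanged → 04:33; 28 ≥ 24 → next day

04:33 (next day)


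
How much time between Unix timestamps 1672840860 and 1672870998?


30138 seconds (8.4 hours / 0.35 days)

Difference = 1672870998 - 1672840860 = 30138 seconds
In hours: 30138 / 3600 ≈ 8.4
In days: 30138 / 86400 ≈ 0.35


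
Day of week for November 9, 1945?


Zeller's congruence:
q=9, m=11, k=45, j=19
h = (9 + ⌊13×12/5⌋ + 45 + ⌊45/4⌋ + ⌊19/4⌋ - 2×19) mod 7
= (9 + 31 + 45 + 11 + 4 - 38) mod 7
= 62 mod 7 = 6
h=6 → Friday

Friday


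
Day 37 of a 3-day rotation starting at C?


Shifts: A, B, C
Start: C (index 2)
Day 37: (2 + 37 - 1) mod 3
= 38 mod 3
= 2
Index 2 → shift C

Shift C


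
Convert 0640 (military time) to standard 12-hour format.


6:40 AM

Hour: 6
6 < 12 → AM


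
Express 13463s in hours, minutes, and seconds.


Hours: 13463 ÷ 3600 = 3 remainder 2663
Minutes: 2663 ÷ 60 = 44 remainder 23
Seconds: 23

3h 44m 23s


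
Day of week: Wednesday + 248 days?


Start: Wednesday (index 2)
(2 + 248) mod 7
= 250 mod 7
= 5
Index 5 → Saturday

Saturday


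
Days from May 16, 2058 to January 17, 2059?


246 days

From May 16, 2058 to January 17, 2059
Rest of May 2058: 31 - 16 = 15
Full months: June 30, July 31, August 31, September 30, October 31, November 30, December 31
Days into January 2059: 17
Total = 15 + 30 + 31 + 31 + 30 + 31 + 30 + 31 + 17 = 246 days


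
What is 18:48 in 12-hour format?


6:48 PM

Hour: 18
18 - 12 = 6 → PM


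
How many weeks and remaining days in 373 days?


53 weeks 2 days

Weeks: 373 ÷ 7 = 53 remainder 2


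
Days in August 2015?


Month: August (month 8)
August has 31 days

31 days


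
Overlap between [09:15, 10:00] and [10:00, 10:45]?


0 minutes

Meeting A: 555-600 (in minutes from midnight)
Meeting B: 600-645
Overlap start = max(555, 600) = 600
Overlap end = min(600, 645) = 600
Overlap = max(0, 600 - 600) = 0 min


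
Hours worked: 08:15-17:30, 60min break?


Total time = (17×60+30) - (8×60+15)
= 1050 - 495 = 555 min
Minus break: 555 - 60 = 495 min
= 8h 15m

8h 15m (495 minutes)


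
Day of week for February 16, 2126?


Zeller's congruence:
q=16, m=14, k=25, j=21
h = (16 + ⌊13×15/5⌋ + 25 + ⌊25/4⌋ + ⌊21/4⌋ - 2×21) mod 7
= (16 + 39 + 25 + 6 + 5 - 42) mod 7
= 49 mod 7 = 0
h=0 → Saturday

Saturday


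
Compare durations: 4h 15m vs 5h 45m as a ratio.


Duration 1: 255 minutes
Duration 2: 345 minutes
Ratio = 255:345
GCD = 15
Simplified = 17:23
As a decimal: 17/23 ≈ 0.74

17:23 (0.74)


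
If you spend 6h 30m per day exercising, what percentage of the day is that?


Time: 390 minutes
Day: 1440 minutes
Percentage = (390/1440) × 100 ≈ 27.1%

27.1%


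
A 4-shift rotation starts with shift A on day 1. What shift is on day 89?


Shift A

Shifts: A, B, C, D
Start: A (index 0)
Day 89: (0 + 89 - 1) mod 4
= 88 mod 4
= 0
Index 0 → shift A


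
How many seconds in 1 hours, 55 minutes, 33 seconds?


Hours: 1 × 3600 = 3600
Minutes: 55 × 60 = 3300
Seconds: 33
Total = 3600 + 3300 + 33 = 6933

6933 seconds


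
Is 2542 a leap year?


No

Rules: divisible by 4 AND (not by 100 OR by 400)
2542 ÷ 4 = 635 remainder 2 → not divisible by 4
Not divisible by 4 → not a leap year


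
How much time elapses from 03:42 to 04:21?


0h 39m

End time in minutes: 4×60 + 21 = 261
Start time in minutes: 3×60 + 42 = 222
Difference = 261 - 222 = 39 minutes
= 0 hours 39 minutes


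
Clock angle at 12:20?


110.0°

Hour hand (12 ≡ 0 on the dial): 0×30 + 20×0.5 = 10.0°
Minute hand = 20×6 = 120°
Difference = |10.0 - 120| = 110.0°


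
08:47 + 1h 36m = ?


10:23

Start: 527 minutes from midnight
Add: 96 minutes
Total: 623 minutes
Hours: 623 ÷ 60 = 10 remainder 23


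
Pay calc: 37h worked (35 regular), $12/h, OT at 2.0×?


$468.00

Regular: 35h × $12 = $420.00
Overtime: 37 - 35 = 2h
OT pay: 2h × $12 × 2.0 = $48.00
Total = $420.00 + $48.00 = $468.00


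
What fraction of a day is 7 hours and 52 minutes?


0.3278 (32.78%)

Total minutes: 7×60 + 52 = 472
Day = 24×60 = 1440 minutes
Fraction = 472/1440 ≈ 0.3278
As a percentage: 472/1440 × 100 ≈ 32.78%


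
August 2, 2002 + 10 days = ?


Start: August 2, 2002
Add 10 days
August 2 + 10 = August 12, 2002

August 12, 2002


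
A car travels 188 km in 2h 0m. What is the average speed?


Distance: 188 km
Time: 2 hours
Speed = 188 / 2 = 94.0 km/h

94.0 km/h


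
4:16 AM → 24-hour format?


04:16

Input: 4:16 AM
AM hour stays: 4


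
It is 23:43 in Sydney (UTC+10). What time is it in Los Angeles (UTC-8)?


05:43

Time difference = UTC-8 - UTC+10 = -18 hours
New hour = (23 -18) mod 24
= 5 mod 24 = 5
Minutes unchanged → 05:43


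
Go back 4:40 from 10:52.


06:12

Start: 652 minutes from midnight
Subtract: 280 minutes
Remaining: 652 - 280 = 372
Hours: 6, Minutes: 12


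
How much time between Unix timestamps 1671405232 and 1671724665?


319433 seconds (88.7 hours / 3.70 days)

Difference = 1671724665 - 1671405232 = 319433 seconds
In hours: 319433 / 3600 ≈ 88.7
In days: 319433 / 86400 ≈ 3.70


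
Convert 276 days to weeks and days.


39 weeks 3 days

Weeks: 276 ÷ 7 = 39 remainder 3


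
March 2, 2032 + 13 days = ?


Start: March 2, 2032
Add 13 days
March 2 + 13 = March 15, 2032

March 15, 2032


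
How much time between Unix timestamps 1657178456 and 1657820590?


642134 seconds (178.4 hours / 7.43 days)

Difference = 1657820590 - 1657178456 = 642134 seconds
In hours: 642134 / 3600 ≈ 178.4
In days: 642134 / 86400 ≈ 7.43


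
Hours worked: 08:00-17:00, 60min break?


Total time = (17×60+0) - (8×60+0)
= 1020 - 480 = 540 min
Minus break: 540 - 60 = 480 min
= 8h 0m

8h 0m (480 minutes)


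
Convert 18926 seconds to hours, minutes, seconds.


Hours: 18926 ÷ 3600 = 5 remainder 926
Minutes: 926 ÷ 60 = 15 remainder 26
Seconds: 26

5h 15m 26s


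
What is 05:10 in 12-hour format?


Hour: 5
5 < 12 → AM

5:10 AM


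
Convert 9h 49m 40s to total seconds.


35380 seconds

Hours: 9 × 3600 = 32400
Minutes: 49 × 60 = 2940
Seconds: 40
Total = 32400 + 2940 + 40 = 35380


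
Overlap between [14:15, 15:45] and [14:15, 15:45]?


90 minutes

Meeting A: 855-945 (in minutes from midnight)
Meeting B: 855-945
Overlap start = max(855, 855) = 855
Overlap end = min(945, 945) = 945
Overlap = max(0, 945 - 855) = 90 min


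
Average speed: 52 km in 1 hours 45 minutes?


Distance: 52 km
Time: 1h 45m = 105 min = 105/60 = 7/4 hours
Speed = 52 ÷ (7/4) = 52 × 4 / 7 = 208/7 ≈ 29.7 km/h

29.7 km/h


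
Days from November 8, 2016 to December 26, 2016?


48 days

From November 8, 2016 to December 26, 2016
Rest of November 2016: 30 - 8 = 22
Days into December 2016: 26
Total = 22 + 26 = 48 days


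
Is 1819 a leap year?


Rules: divisible by 4 AND (not by 100 OR by 400)
1819 ÷ 4 = 454 remainder 3 → not divisible by 4
Not divisible by 4 → not a leap year

No


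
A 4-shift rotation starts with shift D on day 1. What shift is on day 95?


Shifts: A, B, C, D
Start: D (index 3)
Day 95: (3 + 95 - 1) mod 4
= 97 mod 4
= 1
Index 1 → shift B

Shift B


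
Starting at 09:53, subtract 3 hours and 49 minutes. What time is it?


06:04

Start: 593 minutes from midnight
Subtract: 229 minutes
Remaining: 593 - 229 = 364
Hours: 6, Minutes: 4


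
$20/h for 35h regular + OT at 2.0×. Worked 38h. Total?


Regular: 35h × $20 = $700.00
Overtime: 38 - 35 = 3h
OT pay: 3h × $20 × 2.0 = $120.00
Total = $700.00 + $120.00 = $820.00

$820.00


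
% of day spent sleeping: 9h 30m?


Time: 570 minutes
Day: 1440 minutes
Percentage = (570/1440) × 100 ≈ 39.6%

39.6%


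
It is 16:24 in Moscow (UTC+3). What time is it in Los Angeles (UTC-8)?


05:24

Time difference = UTC-8 - UTC+3 = -11 hours
New hour = (16 -11) mod 24
= 5 mod 24 = 5
Minutes unchanged → 05:24


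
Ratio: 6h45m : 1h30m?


Duration 1: 405 minutes
Duration 2: 90 minutes
Ratio = 405:90
GCD = 45
Simplified = 9:2
As a decimal: 9/2 = 4.50

9:2 (4.50)


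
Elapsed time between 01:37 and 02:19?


End time in minutes: 2×60 + 19 = 139
Start time in minutes: 1×60 + 37 = 97
Difference = 139 - 97 = 42 minutes
= 0 hours 42 minutes

0h 42m


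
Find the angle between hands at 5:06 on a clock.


117.0°

Hour hand = 5×30 + 6×0.5 = 153.0°
Minute hand = 6×6 = 36°
Difference = |153.0 - 36| = 117.0°


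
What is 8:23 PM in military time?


20:23

Input: 8:23 PM
PM: 8 + 12 = 20


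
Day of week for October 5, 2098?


Sunday

Zeller's congruence:
q=5, m=10, k=98, j=20
h = (5 + ⌊13×11/5⌋ + 98 + ⌊98/4⌋ + ⌊20/4⌋ - 2×20) mod 7
= (5 + 28 + 98 + 24 + 5 - 40) mod 7
= 120 mod 7 = 1
h=1 → Sunday


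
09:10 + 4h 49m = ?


13:59

Start: 550 minutes from midnight
Add: 289 minutes
Total: 839 minutes
Hours: 839 ÷ 60 = 13 remainder 59


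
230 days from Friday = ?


Thursday

Start: Friday (index 4)
(4 + 230) mod 7
= 234 mod 7
= 3
Index 3 → Thursday


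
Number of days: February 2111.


28 days

Month: February (month 2)
February: 28 or 29 (leap year)
2111 leap year? No


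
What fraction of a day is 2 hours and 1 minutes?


Total minutes: 2×60 + 1 = 121
Day = 24×60 = 1440 minutes
Fraction = 121/1440 ≈ 0.0840
As a percentage: 121/1440 × 100 ≈ 8.40%

0.0840 (8.40%)


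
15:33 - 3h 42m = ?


Start: 933 minutes from midnight
Subtract: 222 minutes
Remaining: 933 - 222 = 711
Hours: 11, Minutes: 51

11:51


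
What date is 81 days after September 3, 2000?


Start: September 3, 2000
Add 81 days
September 3 → October 1: 30 - 3 + 1 = 28 days (81 - 28 = 53 left)
October 1 → November 1: 31 - 1 + 1 = 31 days (53 - 31 = 22 left)
November 1 + 22 = November 23, 2000

November 23, 2000


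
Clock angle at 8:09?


Hour hand = 8×30 + 9×0.5 = 244.5°
Minute hand = 9×6 = 54°
Difference = |244.5 - 54| = 190.5°
Since > 180°: 360 - 190.5 = 169.5°

169.5°


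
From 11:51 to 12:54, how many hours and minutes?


End time in minutes: 12×60 + 54 = 774
Start time in minutes: 11×60 + 51 = 711
Difference = 774 - 711 = 63 minutes
= 1 hours 3 minutes

1h 3m


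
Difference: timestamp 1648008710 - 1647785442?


223268 seconds (62.0 hours / 2.58 days)

Difference = 1648008710 - 1647785442 = 223268 seconds
In hours: 223268 / 3600 ≈ 62.0
In days: 223268 / 86400 ≈ 2.58


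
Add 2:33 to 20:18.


Start: 1218 minutes from midnight
Add: 153 minutes
Total: 1371 minutes
Hours: 1371 ÷ 60 = 22 remainder 51

22:51


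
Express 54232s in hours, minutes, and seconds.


Hours: 54232 ÷ 3600 = 15 remainder 232
Minutes: 232 ÷ 60 = 3 remainder 52
Seconds: 52

15h 3m 52s


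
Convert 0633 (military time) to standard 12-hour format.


Hour: 6
6 < 12 → AM

6:33 AM


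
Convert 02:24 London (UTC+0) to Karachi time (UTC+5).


Time difference = UTC+5 - UTC+0 = +5 hours
New hour = (2 + 5) mod 24
= 7 mod 24 = 7
Minutes unchanged → 07:24

07:24


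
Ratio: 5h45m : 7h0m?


Duration 1: 345 minutes
Duration 2: 420 minutes
Ratio = 345:420
GCD = 15
Simplified = 23:28
As a decimal: 23/28 ≈ 0.82

23:28 (0.82)


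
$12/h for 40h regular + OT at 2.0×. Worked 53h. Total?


Regular: 40h × $12 = $480.00
Overtime: 53 - 40 = 13h
OT pay: 13h × $12 × 2.0 = $312.00
Total = $480.00 + $312.00 = $792.00

$792.00


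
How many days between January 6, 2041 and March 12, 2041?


65 days

From January 6, 2041 to March 12, 2041
Rest of January 2041: 31 - 6 = 25
Full months: February 2041 28
Days into March 2041: 12
Total = 25 + 28 + 12 = 65 days


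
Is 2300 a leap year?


No

Rules: divisible by 4 AND (not by 100 OR by 400)
2300 ÷ 4 = 575 exactly → divisible by 4
2300 ÷ 100 = 23 exactly → divisible by 100
2300 ÷ 400 = 5 remainder 300 → not divisible by 400
Divisible by 100 but not by 400 → not a leap year


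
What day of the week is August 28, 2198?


Tuesday

Zeller's congruence:
q=28, m=8, k=98, j=21
h = (28 + ⌊13×9/5⌋ + 98 + ⌊98/4⌋ + ⌊21/4⌋ - 2×21) mod 7
= (28 + 23 + 98 + 24 + 5 - 42) mod 7
= 136 mod 7 = 3
h=3 → Tuesday


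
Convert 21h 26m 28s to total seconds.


Hours: 21 × 3600 = 75600
Minutes: 26 × 60 = 1560
Seconds: 28
Total = 75600 + 1560 + 28 = 77188

77188 seconds


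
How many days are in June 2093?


Month: June (month 6)
June has 30 days

30 days


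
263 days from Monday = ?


Start: Monday (index 0)
(0 + 263) mod 7
= 263 mod 7
= 4
Index 4 → Friday

Friday


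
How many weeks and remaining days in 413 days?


59 weeks 0 days

Weeks: 413 ÷ 7 = 59 remainder 0


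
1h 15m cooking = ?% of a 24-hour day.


5.2%

Time: 75 minutes
Day: 1440 minutes
Percentage = (75/1440) × 100 ≈ 5.2%


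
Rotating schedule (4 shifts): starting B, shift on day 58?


Shifts: A, B, C, D
Start: B (index 1)
Day 58: (1 + 58 - 1) mod 4
= 58 mod 4
= 2
Index 2 → shift C

Shift C


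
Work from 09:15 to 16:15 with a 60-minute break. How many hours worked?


Total time = (16×60+15) - (9×60+15)
= 975 - 555 = 420 min
Minus break: 420 - 60 = 360 min
= 6h 0m

6h 0m (360 minutes)


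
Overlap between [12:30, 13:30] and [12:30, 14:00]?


Meeting A: 750-810 (in minutes from midnight)
Meeting B: 750-840
Overlap start = max(750, 750) = 750
Overlap end = min(810, 840) = 810
Overlap = max(0, 810 - 750) = 60 min

60 minutes


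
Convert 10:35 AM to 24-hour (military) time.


10:35

Input: 10:35 AM
AM hour stays: 10


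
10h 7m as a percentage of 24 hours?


Total minutes: 10×60 + 7 = 607
Day = 24×60 = 1440 minutes
Fraction = 607/1440 ≈ 0.4215
As a percentage: 607/1440 × 100 ≈ 42.15%

0.4215 (42.15%)


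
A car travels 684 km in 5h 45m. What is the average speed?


119.0 km/h

Distance: 684 km
Time: 5h 45m = 345 min = 345/60 = 23/4 hours
Speed = 684 ÷ (23/4) = 684 × 4 / 23 = 2736/23 ≈ 119.0 km/h


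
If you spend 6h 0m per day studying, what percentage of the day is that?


25.0%

Time: 360 minutes
Day: 1440 minutes
Percentage = (360/1440) × 100 = 25.0%


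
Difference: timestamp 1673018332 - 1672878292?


Difference = 1673018332 - 1672878292 = 140040 seconds
In hours: 140040 / 3600 = 38.9
In days: 140040 / 86400 ≈ 1.62

140040 seconds (38.9 hours / 1.62 days)


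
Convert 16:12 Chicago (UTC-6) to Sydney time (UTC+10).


Time difference = UTC+10 - UTC-6 = +16 hours
New hour = (16 + 16) mod 24
= 32 mod 24 = 8
Minutes unchanged → 08:12; 32 ≥ 24 → next day

08:12 (next day)


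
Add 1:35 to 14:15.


15:50

Start: 855 minutes from midnight
Add: 95 minutes
Total: 950 minutes
Hours: 950 ÷ 60 = 15 remainder 50


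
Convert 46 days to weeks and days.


6 weeks 4 days

Weeks: 46 ÷ 7 = 6 remainder 4


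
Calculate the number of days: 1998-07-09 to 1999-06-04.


From July 9, 1998 to June 4, 1999
Rest of July 1998: 31 - 9 = 22
Full months: August 31, September 30, October 31, November 30, December 31, January 31, February 1999 28, March 31, April 30, May 31
Days into June 1999: 4
Total = 22 + 31 + 30 + 31 + 30 + 31 + 31 + 28 + 31 + 30 + 31 + 4 = 330 days

330 days


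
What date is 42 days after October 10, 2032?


Start: October 10, 2032
Add 42 days
October 10 → November 1: 31 - 10 + 1 = 22 days (42 - 22 = 20 left)
November 1 + 20 = November 21, 2032

November 21, 2032


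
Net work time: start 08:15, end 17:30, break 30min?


8h 45m (525 minutes)

Total time = (17×60+30) - (8×60+15)
= 1050 - 495 = 555 min
Minus break: 555 - 30 = 525 min
= 8h 45m
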